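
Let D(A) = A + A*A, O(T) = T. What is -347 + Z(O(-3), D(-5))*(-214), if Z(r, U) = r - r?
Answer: -347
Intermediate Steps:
D(A) = A + A²
Z(r, U) = 0
-347 + Z(O(-3), D(-5))*(-214) = -347 + 0*(-214) = -347 + 0 = -347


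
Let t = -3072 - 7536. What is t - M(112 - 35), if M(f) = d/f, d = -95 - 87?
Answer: -116662/11 ≈ -10606.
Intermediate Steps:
d = -182
t = -10608
M(f) = -182/f
t - M(112 - 35) = -10608 - (-182)/(112 - 35) = -10608 - (-182)/77 = -10608 - 1*(-26/11) = -10608 + 26/11 = -116662/11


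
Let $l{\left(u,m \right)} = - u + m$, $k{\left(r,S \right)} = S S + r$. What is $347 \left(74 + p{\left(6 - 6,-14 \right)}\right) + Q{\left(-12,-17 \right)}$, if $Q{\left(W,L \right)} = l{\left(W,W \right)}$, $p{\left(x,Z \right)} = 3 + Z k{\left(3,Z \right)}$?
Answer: $-940023$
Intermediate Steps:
$k{\left(r,S \right)} = r + S^{2}$ ($k{\left(r,S \right)} = S^{2} + r = r + S^{2}$)
$l{\left(u,m \right)} = m - u$
$p{\left(x,Z \right)} = 3 + Z \left(3 + Z^{2}\right)$
$Q{\left(W,L \right)} = 0$ ($Q{\left(W,L \right)} = W - W = 0$)
$347 \left(74 + p{\left(6 - 6,-14 \right)}\right) + Q{\left(-12,-17 \right)} = 347 \left(74 + \left(3 - 14 \left(3 + \left(-14\right)^{2}\right)\right)\right) + 0 = 347 \left(74 + \left(3 - 14 \left(3 + 196\right)\right)\right) + 0 = 347 \left(74 + \left(3 - 2786\right)\right) + 0 = 347 \left(74 - 2783\right) + 0 = 347 \left(-2709\right) + 0 = -940023 + 0 = -940023$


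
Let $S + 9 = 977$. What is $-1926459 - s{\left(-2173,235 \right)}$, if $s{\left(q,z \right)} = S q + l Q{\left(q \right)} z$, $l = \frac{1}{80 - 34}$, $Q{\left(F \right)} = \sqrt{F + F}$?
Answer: $177005 - \frac{235 i \sqrt{4346}}{46} \approx 1.7701 \cdot 10^{5} - 336.79 i$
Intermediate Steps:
$S = 968$ ($S = -9 + 977 = 968$)
$Q{\left(F \right)} = \sqrt{2} \sqrt{F}$ ($Q{\left(F \right)} = \sqrt{2 F} = \sqrt{2} \sqrt{F}$)
$l = \frac{1}{46} \approx 0.021739$
$s{\left(q,z \right)} = 968 q + \frac{z \sqrt{2} \sqrt{q}}{46}$ ($s{\left(q,z \right)} = 968 q + \frac{\sqrt{2} \sqrt{q}}{46} z = 968 q + \frac{z \sqrt{2} \sqrt{q}}{46}$)
$-1926459 - s{\left(-2173,235 \right)} = -1926459 - \left(968 \left(-2173\right) + \frac{1}{46} \cdot 235 \sqrt{2} \sqrt{-2173}\right) = -1926459 - \left(-2103464 + \frac{1}{46} \cdot 235 \sqrt{2} i \sqrt{2173}\right) = -1926459 - \left(-2103464 + \frac{235 i \sqrt{4346}}{46}\right) = -1926459 + \left(2103464 - \frac{235 i \sqrt{4346}}{46}\right) = 177005 - \frac{235 i \sqrt{4346}}{46}$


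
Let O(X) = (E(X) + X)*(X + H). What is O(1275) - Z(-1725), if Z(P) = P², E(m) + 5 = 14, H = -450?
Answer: -1916325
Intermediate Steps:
E(m) = 9 (E(m) = -5 + 14 = 9)
O(X) = (-450 + X)*(9 + X) (O(X) = (9 + X)*(X - 450) = (9 + X)*(-450 + X) = (-450 + X)*(9 + X))
O(1275) - Z(-1725) = (-4050 + 1275² - 441*1275) - 1*(-1725)² = (-4050 + 1625625 - 562275) - 1*2975625 = 1059300 - 2975625 = -1916325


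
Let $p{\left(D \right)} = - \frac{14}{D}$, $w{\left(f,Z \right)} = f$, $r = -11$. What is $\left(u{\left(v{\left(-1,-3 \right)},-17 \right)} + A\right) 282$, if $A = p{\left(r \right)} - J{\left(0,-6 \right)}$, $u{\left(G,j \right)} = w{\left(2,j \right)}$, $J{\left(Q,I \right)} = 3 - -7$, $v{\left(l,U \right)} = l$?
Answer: $- \frac{20868}{11} \approx -1897.1$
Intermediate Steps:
$J{\left(Q,I \right)} = 10$ ($J{\left(Q,I \right)} = 3 + 7 = 10$)
$u{\left(G,j \right)} = 2$
$A = - \frac{96}{11}$ ($A = - \frac{14}{-11} - 10 = \left(-14\right) \left(- \frac{1}{11}\right) - 10 = \frac{14}{11} - 10 = - \frac{96}{11} \approx -8.7273$)
$\left(u{\left(v{\left(-1,-3 \right)},-17 \right)} + A\right) 282 = \left(2 - \frac{96}{11}\right) 282 = \left(- \frac{74}{11}\right) 282 = - \frac{20868}{11}$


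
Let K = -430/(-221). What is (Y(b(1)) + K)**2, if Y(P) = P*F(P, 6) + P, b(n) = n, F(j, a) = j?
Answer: 760384/48841 ≈ 15.569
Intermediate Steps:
Y(P) = P + P**2 (Y(P) = P*P + P = P**2 + P = P + P**2)
K = 430/221 (K = -430*(-1/221) = 430/221 ≈ 1.9457)
(Y(b(1)) + K)**2 = (1*(1 + 1) + 430/221)**2 = (1*2 + 430/221)**2 = (2 + 430/221)**2 = (872/221)**2 = 760384/48841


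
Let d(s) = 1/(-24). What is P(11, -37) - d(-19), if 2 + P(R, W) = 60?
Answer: 1393/24 ≈ 58.042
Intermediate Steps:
P(R, W) = 58 (P(R, W) = -2 + 60 = 58)
d(s) = -1/24
P(11, -37) - d(-19) = 58 - 1*(-1/24) = 58 + 1/24 = 1393/24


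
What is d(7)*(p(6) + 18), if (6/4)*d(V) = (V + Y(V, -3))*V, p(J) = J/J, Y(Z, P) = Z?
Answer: 3724/3 ≈ 1241.3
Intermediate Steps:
p(J) = 1
d(V) = 4*V²/3 (d(V) = 2*((V + V)*V)/3 = 2*((2*V)*V)/3 = 2*(2*V²)/3 = 4*V²/3)
d(7)*(p(6) + 18) = ((4/3)*7²)*(1 + 18) = ((4/3)*49)*19 = (196/3)*19 = 3724/3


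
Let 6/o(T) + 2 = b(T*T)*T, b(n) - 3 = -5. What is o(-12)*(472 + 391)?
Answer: 2589/11 ≈ 235.36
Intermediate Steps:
b(n) = -2 (b(n) = 3 - 5 = -2)
o(T) = 6/(-2 - 2*T)
o(-12)*(472 + 391) = (3/(-1 - 1*(-12)))*(472 + 391) = (3/(-1 + 12))*863 = (3/11)*863 = 2589/11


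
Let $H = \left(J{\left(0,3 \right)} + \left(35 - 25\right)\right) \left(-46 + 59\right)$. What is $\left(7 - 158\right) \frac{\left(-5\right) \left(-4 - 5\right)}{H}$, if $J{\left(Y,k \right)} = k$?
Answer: $- \frac{6795}{169} \approx -40.207$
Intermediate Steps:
$H = 169$ ($H = \left(3 + \left(35 - 25\right)\right) \left(-46 + 59\right) = \left(3 + \left(35 - 25\right)\right) 13 = \left(3 + 10\right) 13 = 13 \cdot 13 = 169$)
$\left(7 - 158\right) \frac{\left(-5\right) \left(-4 - 5\right)}{H} = \left(7 - 158\right) \frac{\left(-5\right) \left(-4 - 5\right)}{169} = - 151 \left(-5\right) \left(-9\right) \frac{1}{169} = - 151 \cdot 45 \cdot \frac{1}{169} = \left(-151\right) \frac{45}{169} = - \frac{6795}{169}$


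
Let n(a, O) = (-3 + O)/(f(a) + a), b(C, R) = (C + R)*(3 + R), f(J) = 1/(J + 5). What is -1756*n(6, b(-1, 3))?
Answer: -173844/67 ≈ -2594.7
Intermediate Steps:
f(J) = 1/(5 + J)
b(C, R) = (3 + R)*(C + R)
n(a, O) = (-3 + O)/(a + 1/(5 + a)) (n(a, O) = (-3 + O)/(1/(5 + a) + a) = (-3 + O)/(a + 1/(5 + a)))
-1756*n(6, b(-1, 3)) = -1756*(-3 + (3**2 + 3*(-1) + 3*3 - 1*3))*(5 + 6)/(1 + 6*(5 + 6)) = -1756*(-3 + (9 - 3 + 9 - 3))*11/(1 + 6*11) = -1756*(-3 + 12)*11/(1 + 66) = -1756*9*11/67 = -1756*99/67 = -173844/67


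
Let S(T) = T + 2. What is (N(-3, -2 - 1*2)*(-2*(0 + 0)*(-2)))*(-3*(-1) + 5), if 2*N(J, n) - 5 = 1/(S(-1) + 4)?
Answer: 0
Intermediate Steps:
S(T) = 2 + T
N(J, n) = 13/5 (N(J, n) = 5/2 + 1/(2*((2 - 1) + 4)) = 5/2 + 1/(2*(1 + 4)) = 5/2 + (½)/5 = 5/2 + (½)*(⅕) = 5/2 + ⅒ = 13/5)
(N(-3, -2 - 1*2)*(-2*(0 + 0)*(-2)))*(-3*(-1) + 5) = (13*(-2*(0 + 0)*(-2))/5)*(-3*(-1) + 5) = (13*(-2*0*(-2))/5)*(3 + 5) = (13*(0*(-2))/5)*8 = ((13/5)*0)*8 = 0*8 = 0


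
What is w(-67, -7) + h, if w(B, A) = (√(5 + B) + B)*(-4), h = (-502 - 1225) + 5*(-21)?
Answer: -1564 - 4*I*√62 ≈ -1564.0 - 31.496*I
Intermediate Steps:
h = -1832 (h = -1727 - 105 = -1832)
w(B, A) = -4*B - 4*√(5 + B) (w(B, A) = (B + √(5 + B))*(-4) = -4*B - 4*√(5 + B))
w(-67, -7) + h = (-4*(-67) - 4*√(5 - 67)) - 1832 = (268 - 4*I*√62) - 1832 = -1564 - 4*I*√62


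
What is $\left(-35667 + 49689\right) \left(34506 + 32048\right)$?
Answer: $933220188$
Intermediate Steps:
$\left(-35667 + 49689\right) \left(34506 + 32048\right) = 14022 \cdot 66554 = 933220188$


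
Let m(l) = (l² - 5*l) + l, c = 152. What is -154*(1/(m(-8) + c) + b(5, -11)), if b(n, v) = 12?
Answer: -229229/124 ≈ -1848.6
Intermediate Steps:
m(l) = l² - 4*l
-154*(1/(m(-8) + c) + b(5, -11)) = -154*(1/(-8*(-4 - 8) + 152) + 12) = -154*(1/(-8*(-12) + 152) + 12) = -154*(1/(96 + 152) + 12) = -154*(1/248 + 12) = -154*2977/248 = -229229/124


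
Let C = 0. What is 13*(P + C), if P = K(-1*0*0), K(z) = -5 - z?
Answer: -65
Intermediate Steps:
P = -5 (P = -5 - (-1*0)*0 = -5 - 0*0 = -5 - 1*0 = -5 + 0 = -5)
13*(P + C) = 13*(-5 + 0) = 13*(-5) = -65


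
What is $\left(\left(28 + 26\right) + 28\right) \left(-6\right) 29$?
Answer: $-14268$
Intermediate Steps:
$\left(\left(28 + 26\right) + 28\right) \left(-6\right) 29 = \left(54 + 28\right) \left(-6\right) 29 = 82 \left(-6\right) 29 = \left(-492\right) 29 = -14268$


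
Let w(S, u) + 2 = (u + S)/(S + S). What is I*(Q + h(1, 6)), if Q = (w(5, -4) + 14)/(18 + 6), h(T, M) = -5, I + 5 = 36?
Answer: -33449/240 ≈ -139.37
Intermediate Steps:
I = 31 (I = -5 + 36 = 31)
w(S, u) = -2 + (S + u)/(2*S) (w(S, u) = -2 + (u + S)/(S + S) = -2 + (S + u)/((2*S)) = -2 + (S + u)*(1/(2*S)) = -2 + (S + u)/(2*S))
Q = 121/240 (Q = ((½)*(-4 - 3*5)/5 + 14)/(18 + 6) = ((½)*(⅕)*(-4 - 15) + 14)/24 = ((½)*(⅕)*(-19) + 14)*(1/24) = (-19/10 + 14)*(1/24) = (121/10)*(1/24) = 121/240 ≈ 0.50417)
I*(Q + h(1, 6)) = 31*(121/240 - 5) = 31*(-1079/240) = -33449/240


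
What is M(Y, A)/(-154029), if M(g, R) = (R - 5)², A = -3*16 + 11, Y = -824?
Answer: -588/51343 ≈ -0.011452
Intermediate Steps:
A = -37 (A = -48 + 11 = -37)
M(g, R) = (-5 + R)²
M(Y, A)/(-154029) = (-5 - 37)²/(-154029) = (-42)²*(-1/154029) = 1764*(-1/154029) = -588/51343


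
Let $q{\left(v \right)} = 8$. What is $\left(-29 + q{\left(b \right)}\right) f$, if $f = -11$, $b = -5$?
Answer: $231$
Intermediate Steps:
$\left(-29 + q{\left(b \right)}\right) f = \left(-29 + 8\right) \left(-11\right) = \left(-21\right) \left(-11\right) = 231$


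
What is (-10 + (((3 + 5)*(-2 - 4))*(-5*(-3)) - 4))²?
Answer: 538756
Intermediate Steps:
(-10 + (((3 + 5)*(-2 - 4))*(-5*(-3)) - 4))² = (-10 + ((8*(-6))*15 - 4))² = (-10 + (-48*15 - 4))² = (-10 + (-720 - 4))² = (-10 - 724)² = (-734)² = 538756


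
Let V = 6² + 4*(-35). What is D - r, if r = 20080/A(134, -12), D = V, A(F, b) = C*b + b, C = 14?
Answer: 68/9 ≈ 7.5556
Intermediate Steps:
A(F, b) = 15*b (A(F, b) = 14*b + b = 15*b)
V = -104 (V = 36 - 140 = -104)
D = -104
r = -1004/9 (r = 20080/((15*(-12))) = 20080/(-180) = 20080*(-1/180) = -1004/9 ≈ -111.56)
D - r = -104 - 1*(-1004/9) = -104 + 1004/9 = 68/9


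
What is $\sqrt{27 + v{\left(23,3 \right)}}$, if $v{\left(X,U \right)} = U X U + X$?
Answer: $\sqrt{257} \approx 16.031$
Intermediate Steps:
$v{\left(X,U \right)} = X + X U^{2}$ ($v{\left(X,U \right)} = X U^{2} + X = X + X U^{2}$)
$\sqrt{27 + v{\left(23,3 \right)}} = \sqrt{27 + 23 \left(1 + 3^{2}\right)} = \sqrt{27 + 23 \left(1 + 9\right)} = \sqrt{27 + 23 \cdot 10} = \sqrt{27 + 230} = \sqrt{257}$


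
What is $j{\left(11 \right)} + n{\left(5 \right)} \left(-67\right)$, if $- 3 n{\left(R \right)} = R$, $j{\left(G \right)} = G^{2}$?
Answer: $\frac{698}{3} \approx 232.67$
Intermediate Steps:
$n{\left(R \right)} = - \frac{R}{3}$
$j{\left(11 \right)} + n{\left(5 \right)} \left(-67\right) = 11^{2} + \left(- \frac{1}{3}\right) 5 \left(-67\right) = 121 - - \frac{335}{3} = 121 + \frac{335}{3} = \frac{698}{3}$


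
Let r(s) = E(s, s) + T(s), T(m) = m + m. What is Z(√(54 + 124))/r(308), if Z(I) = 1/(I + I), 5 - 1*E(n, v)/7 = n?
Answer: -√178/535780 ≈ -2.4901e-5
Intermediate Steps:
E(n, v) = 35 - 7*n
T(m) = 2*m
r(s) = 35 - 5*s (r(s) = (35 - 7*s) + 2*s = 35 - 5*s)
Z(I) = 1/(2*I)
Z(√(54 + 124))/r(308) = (1/(2*(√(54 + 124))))/(35 - 5*308) = (1/(2*(√178)))/(35 - 1540) = ((√178/178)/2)/(-1505) = (√178/356)*(-1/1505) = -√178/535780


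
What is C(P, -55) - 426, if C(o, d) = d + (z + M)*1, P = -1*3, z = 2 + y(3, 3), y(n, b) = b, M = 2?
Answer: -474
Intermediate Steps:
z = 5 (z = 2 + 3 = 5)
P = -3
C(o, d) = 7 + d (C(o, d) = d + (5 + 2)*1 = d + 7*1 = d + 7 = 7 + d)
C(P, -55) - 426 = (7 - 55) - 426 = -48 - 426 = -474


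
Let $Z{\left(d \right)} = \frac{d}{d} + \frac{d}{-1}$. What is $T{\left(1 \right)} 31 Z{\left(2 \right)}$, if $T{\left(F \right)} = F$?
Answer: $-31$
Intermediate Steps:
$Z{\left(d \right)} = 1 - d$ ($Z{\left(d \right)} = 1 + d \left(-1\right) = 1 - d$)
$T{\left(1 \right)} 31 Z{\left(2 \right)} = 1 \cdot 31 \left(1 - 2\right) = 31 \left(1 - 2\right) = 31 \left(-1\right) = -31$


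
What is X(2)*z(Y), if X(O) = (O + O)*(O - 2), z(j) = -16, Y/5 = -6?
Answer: 0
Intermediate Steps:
Y = -30 (Y = 5*(-6) = -30)
X(O) = 2*O*(-2 + O) (X(O) = (2*O)*(-2 + O) = 2*O*(-2 + O))
X(2)*z(Y) = (2*2*(-2 + 2))*(-16) = (2*2*0)*(-16) = 0*(-16) = 0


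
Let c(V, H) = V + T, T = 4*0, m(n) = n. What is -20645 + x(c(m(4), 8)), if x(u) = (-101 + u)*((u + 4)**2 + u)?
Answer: -27241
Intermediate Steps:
T = 0
c(V, H) = V (c(V, H) = V + 0 = V)
x(u) = (-101 + u)*(u + (4 + u)**2) (x(u) = (-101 + u)*((4 + u)**2 + u) = (-101 + u)*(u + (4 + u)**2))
-20645 + x(c(m(4), 8)) = -20645 + (-1616 + 4**3 - 893*4 - 92*4**2) = -20645 + (-1616 + 64 - 3572 - 92*16) = -20645 + (-1616 + 64 - 3572 - 1472) = -20645 - 6596 = -27241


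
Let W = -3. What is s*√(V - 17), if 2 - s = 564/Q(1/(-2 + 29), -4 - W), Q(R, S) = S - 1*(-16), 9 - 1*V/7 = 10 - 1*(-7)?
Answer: -178*I*√73/5 ≈ -304.17*I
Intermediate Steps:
V = -56 (V = 63 - 7*(10 - 1*(-7)) = 63 - 7*(10 + 7) = 63 - 7*17 = 63 - 119 = -56)
Q(R, S) = 16 + S (Q(R, S) = S + 16 = 16 + S)
s = -178/5 (s = 2 - 564/(16 + (-4 - 1*(-3))) = 2 - 564/(16 + (-4 + 3)) = 2 - 564/(16 - 1) = 2 - 564/15 = 2 - 1*188/5 = 2 - 188/5 = -178/5 ≈ -35.600)
s*√(V - 17) = -178*√(-56 - 17)/5 = -178*I*√73/5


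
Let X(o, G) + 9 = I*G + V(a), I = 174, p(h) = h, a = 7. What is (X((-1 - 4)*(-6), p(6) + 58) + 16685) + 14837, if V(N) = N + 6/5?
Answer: 213286/5 ≈ 42657.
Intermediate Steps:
V(N) = 6/5 + N (V(N) = N + 6*(⅕) = N + 6/5 = 6/5 + N)
X(o, G) = -⅘ + 174*G (X(o, G) = -9 + (174*G + (6/5 + 7)) = -9 + (174*G + 41/5) = -9 + (41/5 + 174*G) = -⅘ + 174*G)
(X((-1 - 4)*(-6), p(6) + 58) + 16685) + 14837 = ((-⅘ + 174*(6 + 58)) + 16685) + 14837 = ((-⅘ + 174*64) + 16685) + 14837 = ((-⅘ + 11136) + 16685) + 14837 = (55676/5 + 16685) + 14837 = 139101/5 + 14837 = 213286/5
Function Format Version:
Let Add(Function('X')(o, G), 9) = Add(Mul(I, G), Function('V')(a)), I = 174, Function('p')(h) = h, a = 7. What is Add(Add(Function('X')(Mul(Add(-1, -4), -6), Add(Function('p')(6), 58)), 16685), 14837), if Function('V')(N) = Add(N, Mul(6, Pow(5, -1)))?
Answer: Rational(213286, 5) ≈ 42657.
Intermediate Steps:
Function('V')(N) = Add(Rational(6, 5), N) (Function('V')(N) = Add(N, Mul(6, Rational(1, 5))) = Add(N, Rational(6, 5)) = Add(Rational(6, 5), N))
Function('X')(o, G) = Add(Rational(-4, 5), Mul(174, G)) (Function('X')(o, G) = Add(-9, Add(Mul(174, G), Add(Rational(6, 5), 7))) = Add(-9, Add(Mul(174, G), Rational(41, 5))) = Add(-9, Add(Rational(41, 5), Mul(174, G))) = Add(Rational(-4, 5), Mul(174, G)))
Add(Add(Function('X')(Mul(Add(-1, -4), -6), Add(Function('p')(6), 58)), 16685), 14837) = Add(Add(Add(Rational(-4, 5), Mul(174, Add(6, 58))), 16685), 14837) = Add(Add(Add(Rational(-4, 5), Mul(174, 64)), 16685), 14837) = Add(Add(Add(Rational(-4, 5), 11136), 16685), 14837) = Add(Add(Rational(55676, 5), 16685), 14837) = Add(Rational(139101, 5), 14837) = Rational(213286, 5)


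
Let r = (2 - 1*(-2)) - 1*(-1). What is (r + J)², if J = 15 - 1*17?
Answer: 9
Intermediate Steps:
J = -2 (J = 15 - 17 = -2)
r = 5 (r = (2 + 2) + 1 = 4 + 1 = 5)
(r + J)² = (5 - 2)² = 3² = 9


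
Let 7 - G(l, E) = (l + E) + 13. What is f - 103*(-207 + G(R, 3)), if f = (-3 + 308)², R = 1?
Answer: 115376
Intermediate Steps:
G(l, E) = -6 - E - l (G(l, E) = 7 - ((l + E) + 13) = 7 - ((E + l) + 13) = 7 - (13 + E + l) = 7 + (-13 - E - l) = -6 - E - l)
f = 93025 (f = 305² = 93025)
f - 103*(-207 + G(R, 3)) = 93025 - 103*(-207 + (-6 - 1*3 - 1*1)) = 93025 - 103*(-207 + (-6 - 3 - 1)) = 93025 - 103*(-207 - 10) = 93025 - 103*(-217) = 93025 - 1*(-22351) = 93025 + 22351 = 115376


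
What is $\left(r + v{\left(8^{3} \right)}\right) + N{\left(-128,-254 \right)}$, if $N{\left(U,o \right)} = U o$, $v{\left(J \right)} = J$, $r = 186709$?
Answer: $219733$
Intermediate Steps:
$\left(r + v{\left(8^{3} \right)}\right) + N{\left(-128,-254 \right)} = \left(186709 + 8^{3}\right) - -32512 = \left(186709 + 512\right) + 32512 = 187221 + 32512 = 219733$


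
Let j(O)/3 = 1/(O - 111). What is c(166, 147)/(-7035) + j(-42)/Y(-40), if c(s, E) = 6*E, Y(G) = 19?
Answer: -41033/324615 ≈ -0.12641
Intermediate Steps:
j(O) = 3/(-111 + O) (j(O) = 3/(O - 111) = 3/(-111 + O))
c(166, 147)/(-7035) + j(-42)/Y(-40) = (6*147)/(-7035) + (3/(-111 - 42))/19 = 882*(-1/7035) + (3/(-153))*(1/19) = -42/335 + (3*(-1/153))*(1/19) = -42/335 - 1/51*1/19 = -42/335 - 1/969 = -41033/324615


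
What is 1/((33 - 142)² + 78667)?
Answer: 1/90548 ≈ 1.1044e-5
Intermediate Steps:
1/((33 - 142)² + 78667) = 1/((-109)² + 78667) = 1/(11881 + 78667) = 1/90548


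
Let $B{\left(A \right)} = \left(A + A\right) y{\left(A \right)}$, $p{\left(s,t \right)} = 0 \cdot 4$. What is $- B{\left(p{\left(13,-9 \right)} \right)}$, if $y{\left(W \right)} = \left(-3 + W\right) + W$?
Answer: $0$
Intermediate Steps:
$y{\left(W \right)} = -3 + 2 W$
$p{\left(s,t \right)} = 0$
$B{\left(A \right)} = 2 A \left(-3 + 2 A\right)$ ($B{\left(A \right)} = \left(A + A\right) \left(-3 + 2 A\right) = 2 A \left(-3 + 2 A\right)$)
$- B{\left(p{\left(13,-9 \right)} \right)} = - 2 \cdot 0 \left(-3 + 2 \cdot 0\right) = - 2 \cdot 0 \left(-3 + 0\right) = - 2 \cdot 0 \left(-3\right) = \left(-1\right) 0 = 0$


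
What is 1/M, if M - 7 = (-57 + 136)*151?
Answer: 1/11936 ≈ 8.3780e-5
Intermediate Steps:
M = 11936 (M = 7 + (-57 + 136)*151 = 7 + 79*151 = 7 + 11929 = 11936)
1/M = 1/11936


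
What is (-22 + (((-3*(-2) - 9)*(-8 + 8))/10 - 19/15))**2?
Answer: 121801/225 ≈ 541.34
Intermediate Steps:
(-22 + (((-3*(-2) - 9)*(-8 + 8))/10 - 19/15))**2 = (-22 + (((6 - 9)*0)*(1/10) - 19*1/15))**2 = (-22 + (-3*0*(1/10) - 19/15))**2 = (-22 + (0*(1/10) - 19/15))**2 = (-22 + (0 - 19/15))**2 = (-22 - 19/15)**2 = (-349/15)**2 = 121801/225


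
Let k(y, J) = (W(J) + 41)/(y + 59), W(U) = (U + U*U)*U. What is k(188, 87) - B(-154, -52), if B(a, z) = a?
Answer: 704151/247 ≈ 2850.8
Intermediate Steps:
W(U) = U*(U + U²) (W(U) = (U + U²)*U = U*(U + U²))
k(y, J) = (41 + J²*(1 + J))/(59 + y) (k(y, J) = (J²*(1 + J) + 41)/(y + 59) = (41 + J²*(1 + J))/(59 + y))
k(188, 87) - B(-154, -52) = (41 + 87²*(1 + 87))/(59 + 188) - 1*(-154) = (41 + 7569*88)/247 + 154 = (41 + 666072)/247 + 154 = (1/247)*666113 + 154 = 666113/247 + 154 = 704151/247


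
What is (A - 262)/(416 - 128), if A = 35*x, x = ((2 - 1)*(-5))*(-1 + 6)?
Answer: -379/96 ≈ -3.9479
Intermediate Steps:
x = -25 (x = (1*(-5))*5 = -5*5 = -25)
A = -875 (A = 35*(-25) = -875)
(A - 262)/(416 - 128) = (-875 - 262)/(416 - 128) = -1137/288 = -1137*1/288 = -379/96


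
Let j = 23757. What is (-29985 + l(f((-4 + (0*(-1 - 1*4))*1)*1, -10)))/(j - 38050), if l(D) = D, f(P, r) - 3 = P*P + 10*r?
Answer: 30066/14293 ≈ 2.1035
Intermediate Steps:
f(P, r) = 3 + P² + 10*r (f(P, r) = 3 + (P*P + 10*r) = 3 + (P² + 10*r) = 3 + P² + 10*r)
(-29985 + l(f((-4 + (0*(-1 - 1*4))*1)*1, -10)))/(j - 38050) = (-29985 + (3 + ((-4 + (0*(-1 - 1*4))*1)*1)² + 10*(-10)))/(23757 - 38050) = (-29985 + (3 + ((-4 + (0*(-1 - 4))*1)*1)² - 100))/(-14293) = (-29985 + (3 + ((-4 + (0*(-5))*1)*1)² - 100))*(-1/14293) = (-29985 + (3 + ((-4 + 0*1)*1)² - 100))*(-1/14293) = (-29985 + (3 + ((-4 + 0)*1)² - 100))*(-1/14293) = (-29985 + (3 + (-4*1)² - 100))*(-1/14293) = (-29985 + (3 + (-4)² - 100))*(-1/14293) = (-29985 + (3 + 16 - 100))*(-1/14293) = (-29985 - 81)*(-1/14293) = -30066*(-1/14293) = 30066/14293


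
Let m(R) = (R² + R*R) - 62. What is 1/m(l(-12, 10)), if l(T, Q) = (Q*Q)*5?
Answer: 1/499938 ≈ 2.0002e-6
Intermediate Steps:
l(T, Q) = 5*Q² (l(T, Q) = Q²*5 = 5*Q²)
m(R) = -62 + 2*R² (m(R) = (R² + R²) - 62 = 2*R² - 62 = -62 + 2*R²)
1/m(l(-12, 10)) = 1/(-62 + 2*(5*10²)²) = 1/(-62 + 2*(5*100)²) = 1/(-62 + 2*500²) = 1/(-62 + 2*250000) = 1/(-62 + 500000) = 1/499938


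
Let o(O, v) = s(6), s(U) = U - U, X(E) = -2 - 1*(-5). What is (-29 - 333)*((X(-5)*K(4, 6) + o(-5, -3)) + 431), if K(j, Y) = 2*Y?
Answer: -169054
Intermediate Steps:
X(E) = 3 (X(E) = -2 + 5 = 3)
s(U) = 0
o(O, v) = 0
(-29 - 333)*((X(-5)*K(4, 6) + o(-5, -3)) + 431) = (-29 - 333)*((3*(2*6) + 0) + 431) = -362*((3*12 + 0) + 431) = -362*((36 + 0) + 431) = -362*(36 + 431) = -362*467 = -169054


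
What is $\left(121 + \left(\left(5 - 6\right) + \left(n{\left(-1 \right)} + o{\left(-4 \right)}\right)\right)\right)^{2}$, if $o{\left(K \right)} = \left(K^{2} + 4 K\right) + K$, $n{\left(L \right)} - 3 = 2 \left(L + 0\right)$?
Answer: $13689$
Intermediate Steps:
$n{\left(L \right)} = 3 + 2 L$ ($n{\left(L \right)} = 3 + 2 \left(L + 0\right) = 3 + 2 L$)
$o{\left(K \right)} = K^{2} + 5 K$
$\left(121 + \left(\left(5 - 6\right) + \left(n{\left(-1 \right)} + o{\left(-4 \right)}\right)\right)\right)^{2} = \left(121 + \left(\left(5 - 6\right) + \left(\left(3 + 2 \left(-1\right)\right) - 4 \left(5 - 4\right)\right)\right)\right)^{2} = \left(121 + \left(-1 + \left(\left(3 - 2\right) - 4\right)\right)\right)^{2} = \left(121 + \left(-1 + \left(1 - 4\right)\right)\right)^{2} = \left(121 - 4\right)^{2} = 117^{2} = 13689$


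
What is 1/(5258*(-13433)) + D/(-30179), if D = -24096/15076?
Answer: 425365676485/8033865913810814 ≈ 5.2947e-5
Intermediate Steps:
D = -6024/3769 (D = -24096*1/15076 = -6024/3769 ≈ -1.5983)
1/(5258*(-13433)) + D/(-30179) = 1/(5258*(-13433)) - 6024/3769/(-30179) = (1/5258)*(-1/13433) - 6024/3769*(-1/30179) = -1/70630714 + 6024/113744651 = 425365676485/8033865913810814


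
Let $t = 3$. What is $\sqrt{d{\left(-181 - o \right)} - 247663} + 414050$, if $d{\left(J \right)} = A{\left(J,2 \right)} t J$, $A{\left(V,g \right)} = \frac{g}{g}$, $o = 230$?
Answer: $414050 + 8 i \sqrt{3889} \approx 4.1405 \cdot 10^{5} + 498.9 i$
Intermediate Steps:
$A{\left(V,g \right)} = 1$
$d{\left(J \right)} = 3 J$ ($d{\left(J \right)} = 1 \cdot 3 J = 3 J$)
$\sqrt{d{\left(-181 - o \right)} - 247663} + 414050 = \sqrt{3 \left(-181 - 230\right) - 247663} + 414050 = \sqrt{3 \left(-411\right) - 247663} + 414050 = \sqrt{-1233 - 247663} + 414050 = \sqrt{-248896} + 414050 = 8 i \sqrt{3889} + 414050 = 414050 + 8 i \sqrt{3889}$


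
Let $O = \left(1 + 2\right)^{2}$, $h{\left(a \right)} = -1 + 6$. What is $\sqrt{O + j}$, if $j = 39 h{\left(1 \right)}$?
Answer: $2 \sqrt{51} \approx 14.283$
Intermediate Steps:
$h{\left(a \right)} = 5$
$j = 195$ ($j = 39 \cdot 5 = 195$)
$O = 9$ ($O = 3^{2} = 9$)
$\sqrt{O + j} = \sqrt{9 + 195} = \sqrt{204} = 2 \sqrt{51}$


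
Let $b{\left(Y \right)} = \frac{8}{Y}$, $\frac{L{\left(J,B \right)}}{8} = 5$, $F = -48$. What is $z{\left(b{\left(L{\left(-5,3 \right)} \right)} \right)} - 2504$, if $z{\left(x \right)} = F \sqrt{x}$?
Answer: $-2504 - \frac{48 \sqrt{5}}{5} \approx -2525.5$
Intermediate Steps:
$L{\left(J,B \right)} = 40$ ($L{\left(J,B \right)} = 8 \cdot 5 = 40$)
$z{\left(x \right)} = - 48 \sqrt{x}$
$z{\left(b{\left(L{\left(-5,3 \right)} \right)} \right)} - 2504 = - 48 \sqrt{\frac{8}{40}} - 2504 = - 48 \sqrt{8 \cdot \frac{1}{40}} - 2504 = - \frac{48}{\sqrt{5}} - 2504 = - 48 \frac{\sqrt{5}}{5} - 2504 = - \frac{48 \sqrt{5}}{5} - 2504 = -2504 - \frac{48 \sqrt{5}}{5}$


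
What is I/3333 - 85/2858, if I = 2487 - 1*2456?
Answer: -194707/9525714 ≈ -0.020440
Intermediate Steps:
I = 31 (I = 2487 - 2456 = 31)
I/3333 - 85/2858 = 31/3333 - 85/2858 = -194707/9525714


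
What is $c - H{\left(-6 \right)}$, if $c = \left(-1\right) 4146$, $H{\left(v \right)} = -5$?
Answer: $-4141$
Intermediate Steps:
$c = -4146$
$c - H{\left(-6 \right)} = -4146 - -5 = -4146 + 5 = -4141$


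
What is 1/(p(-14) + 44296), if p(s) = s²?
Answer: 1/44492 ≈ 2.2476e-5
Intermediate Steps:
1/(p(-14) + 44296) = 1/((-14)² + 44296) = 1/(196 + 44296) = 1/44492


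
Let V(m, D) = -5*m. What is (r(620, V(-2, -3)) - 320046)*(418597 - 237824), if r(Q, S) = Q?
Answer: -57743596298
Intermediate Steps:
(r(620, V(-2, -3)) - 320046)*(418597 - 237824) = (620 - 320046)*(418597 - 237824) = -319426*180773 = -57743596298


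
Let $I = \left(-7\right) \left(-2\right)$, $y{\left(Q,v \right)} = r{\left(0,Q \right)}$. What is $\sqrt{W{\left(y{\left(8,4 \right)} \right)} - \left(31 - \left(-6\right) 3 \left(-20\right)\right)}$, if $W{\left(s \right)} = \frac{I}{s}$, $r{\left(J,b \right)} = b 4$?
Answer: $\frac{\sqrt{5271}}{4} \approx 18.15$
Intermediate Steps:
$r{\left(J,b \right)} = 4 b$
$y{\left(Q,v \right)} = 4 Q$
$I = 14$
$W{\left(s \right)} = \frac{14}{s}$
$\sqrt{W{\left(y{\left(8,4 \right)} \right)} - \left(31 - \left(-6\right) 3 \left(-20\right)\right)} = \sqrt{\frac{14}{4 \cdot 8} - \left(31 - \left(-6\right) 3 \left(-20\right)\right)} = \sqrt{\frac{14}{32} - -329} = \sqrt{14 \cdot \frac{1}{32} + \left(-31 + 360\right)} = \sqrt{\frac{7}{16} + 329} = \sqrt{\frac{5271}{16}} = \frac{\sqrt{5271}}{4}$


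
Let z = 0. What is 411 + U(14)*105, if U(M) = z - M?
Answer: -1059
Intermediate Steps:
U(M) = -M (U(M) = 0 - M = -M)
411 + U(14)*105 = 411 - 1*14*105 = 411 - 14*105 = 411 - 1470 = -1059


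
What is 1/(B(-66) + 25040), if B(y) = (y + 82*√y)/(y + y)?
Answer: 3305346/82767519875 + 82*I*√66/82767519875 ≈ 3.9935e-5 + 8.0487e-9*I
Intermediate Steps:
B(y) = (y + 82*√y)/(2*y) (B(y) = (y + 82*√y)/((2*y)) = (y + 82*√y)*(1/(2*y)) = (y + 82*√y)/(2*y))
1/(B(-66) + 25040) = 1/((½ + 41/√(-66)) + 25040) = 1/((½ + 41*(-I*√66/66)) + 25040) = 1/((½ - 41*I*√66/66) + 25040) = 1/(50081/2 - 41*I*√66/66)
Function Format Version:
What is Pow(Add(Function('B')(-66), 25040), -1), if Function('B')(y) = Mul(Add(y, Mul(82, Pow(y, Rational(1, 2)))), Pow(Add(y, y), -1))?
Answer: Add(Rational(3305346, 82767519875), Mul(Rational(82, 82767519875), I, Pow(66, Rational(1, 2)))) ≈ Add(3.9935e-5, Mul(8.0487e-9, I))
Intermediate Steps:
Function('B')(y) = Mul(Rational(1, 2), Pow(y, -1), Add(y, Mul(82, Pow(y, Rational(1, 2))))) (Function('B')(y) = Mul(Add(y, Mul(82, Pow(y, Rational(1, 2)))), Pow(Mul(2, y), -1)) = Mul(Add(y, Mul(82, Pow(y, Rational(1, 2)))), Mul(Rational(1, 2), Pow(y, -1))) = Mul(Rational(1, 2), Pow(y, -1), Add(y, Mul(82, Pow(y, Rational(1, 2))))))
Pow(Add(Function('B')(-66), 25040), -1) = Pow(Add(Add(Rational(1, 2), Mul(41, Pow(-66, Rational(-1, 2)))), 25040), -1) = Pow(Add(Add(Rational(1, 2), Mul(41, Mul(Rational(-1, 66), I, Pow(66, Rational(1, 2))))), 25040), -1) = Pow(Add(Add(Rational(1, 2), Mul(Rational(-41, 66), I, Pow(66, Rational(1, 2)))), 25040), -1) = Pow(Add(Rational(50081, 2), Mul(Rational(-41, 66), I, Pow(66, Rational(1, 2)))), -1)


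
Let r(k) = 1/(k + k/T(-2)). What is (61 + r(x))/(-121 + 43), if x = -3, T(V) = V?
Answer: -181/234 ≈ -0.77350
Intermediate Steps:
r(k) = 2/k (r(k) = 1/(k + k/(-2)) = 1/(k + k*(-1/2)) = 1/(k - k/2) = 1/(k/2) = 2/k)
(61 + r(x))/(-121 + 43) = (61 + 2/(-3))/(-121 + 43) = (61 + 2*(-1/3))/(-78) = (61 - 2/3)*(-1/78) = (181/3)*(-1/78) = -181/234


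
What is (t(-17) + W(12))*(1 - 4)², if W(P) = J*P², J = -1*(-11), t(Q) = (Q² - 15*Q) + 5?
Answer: 19197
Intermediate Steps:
t(Q) = 5 + Q² - 15*Q
J = 11
W(P) = 11*P²
(t(-17) + W(12))*(1 - 4)² = ((5 + (-17)² - 15*(-17)) + 11*12²)*(1 - 4)² = ((5 + 289 + 255) + 11*144)*(-3)² = (549 + 1584)*9 = 2133*9 = 19197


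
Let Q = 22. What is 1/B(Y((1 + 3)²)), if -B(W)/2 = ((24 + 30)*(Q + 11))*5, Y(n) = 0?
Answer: -1/17820 ≈ -5.6117e-5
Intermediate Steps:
B(W) = -17820 (B(W) = -2*(24 + 30)*(22 + 11)*5 = -2*54*33*5 = -3564*5 = -2*8910 = -17820)
1/B(Y((1 + 3)²)) = 1/(-17820) = -1/17820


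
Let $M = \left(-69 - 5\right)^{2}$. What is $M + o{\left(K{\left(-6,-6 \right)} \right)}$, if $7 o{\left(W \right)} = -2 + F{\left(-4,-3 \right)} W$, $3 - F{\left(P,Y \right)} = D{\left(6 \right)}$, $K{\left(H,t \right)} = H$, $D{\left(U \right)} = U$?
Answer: $\frac{38348}{7} \approx 5478.3$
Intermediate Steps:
$F{\left(P,Y \right)} = -3$ ($F{\left(P,Y \right)} = 3 - 6 = -3$)
$M = 5476$ ($M = \left(-74\right)^{2} = 5476$)
$o{\left(W \right)} = - \frac{2}{7} - \frac{3 W}{7}$ ($o{\left(W \right)} = \frac{-2 - 3 W}{7} = - \frac{2}{7} - \frac{3 W}{7}$)
$M + o{\left(K{\left(-6,-6 \right)} \right)} = 5476 - - \frac{16}{7} = 5476 + \left(- \frac{2}{7} + \frac{18}{7}\right) = 5476 + \frac{16}{7} = \frac{38348}{7}$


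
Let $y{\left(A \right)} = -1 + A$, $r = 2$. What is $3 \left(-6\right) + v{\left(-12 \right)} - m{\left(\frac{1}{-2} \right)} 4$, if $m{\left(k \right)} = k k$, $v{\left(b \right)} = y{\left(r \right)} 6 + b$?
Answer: $-12$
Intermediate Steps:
$v{\left(b \right)} = 6 + b$ ($v{\left(b \right)} = \left(-1 + 2\right) 6 + b = 1 \cdot 6 + b = 6 + b$)
$m{\left(k \right)} = k^{2}$
$3 \left(-6\right) + v{\left(-12 \right)} - m{\left(\frac{1}{-2} \right)} 4 = 3 \left(-6\right) + \left(6 - 12\right) - \left(\frac{1}{-2}\right)^{2} \cdot 4 = -18 - 6 - \left(- \frac{1}{2}\right)^{2} \cdot 4 = -18 - 6 \left(-1\right) \frac{1}{4} \cdot 4 = -18 - 6 \left(\left(- \frac{1}{4}\right) 4\right) = -18 - -6 = -18 + 6 = -12$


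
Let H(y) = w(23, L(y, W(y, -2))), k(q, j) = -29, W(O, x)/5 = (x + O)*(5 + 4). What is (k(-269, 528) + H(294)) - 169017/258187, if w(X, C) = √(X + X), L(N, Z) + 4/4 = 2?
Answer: -7656440/258187 + √46 ≈ -22.872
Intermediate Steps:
W(O, x) = 45*O + 45*x (W(O, x) = 5*((x + O)*(5 + 4)) = 5*((O + x)*9) = 5*(9*O + 9*x) = 45*O + 45*x)
L(N, Z) = 1 (L(N, Z) = -1 + 2 = 1)
w(X, C) = √2*√X (w(X, C) = √(2*X) = √2*√X)
H(y) = √46 (H(y) = √2*√23 = √46)
(k(-269, 528) + H(294)) - 169017/258187 = (-29 + √46) - 169017/258187 = -7656440/258187 + √46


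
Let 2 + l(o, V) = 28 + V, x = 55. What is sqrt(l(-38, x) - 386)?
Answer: I*sqrt(305) ≈ 17.464*I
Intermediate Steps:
l(o, V) = 26 + V (l(o, V) = -2 + (28 + V) = 26 + V)
sqrt(l(-38, x) - 386) = sqrt((26 + 55) - 386) = sqrt(81 - 386) = sqrt(-305) = I*sqrt(305)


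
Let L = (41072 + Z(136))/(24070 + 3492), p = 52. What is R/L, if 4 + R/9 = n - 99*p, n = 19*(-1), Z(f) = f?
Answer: -213784653/6868 ≈ -31128.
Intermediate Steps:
n = -19
L = 20604/13781 (L = (41072 + 136)/(24070 + 3492) = 41208/27562 = 41208*(1/27562) = 20604/13781 ≈ 1.4951)
R = -46539 (R = -36 + 9*(-19 - 99*52) = -36 + 9*(-19 - 5148) = -36 + 9*(-5167) = -36 - 46503 = -46539)
R/L = -46539/20604/13781 = -46539*13781/20604 = -213784653/6868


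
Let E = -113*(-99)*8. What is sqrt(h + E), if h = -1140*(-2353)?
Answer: 2*sqrt(692979) ≈ 1664.9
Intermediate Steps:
E = 89496 (E = 11187*8 = 89496)
h = 2682420
sqrt(h + E) = sqrt(2682420 + 89496) = sqrt(2771916) = 2*sqrt(692979)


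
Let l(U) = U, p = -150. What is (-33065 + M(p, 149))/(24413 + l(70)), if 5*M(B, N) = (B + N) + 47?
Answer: -55093/40805 ≈ -1.3502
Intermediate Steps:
M(B, N) = 47/5 + B/5 + N/5 (M(B, N) = ((B + N) + 47)/5 = (47 + B + N)/5 = 47/5 + B/5 + N/5)
(-33065 + M(p, 149))/(24413 + l(70)) = (-33065 + (47/5 + (⅕)*(-150) + (⅕)*149))/(24413 + 70) = (-33065 + (47/5 - 30 + 149/5))/24483 = (-33065 + 46/5)*(1/24483) = -165279/5*1/24483 = -55093/40805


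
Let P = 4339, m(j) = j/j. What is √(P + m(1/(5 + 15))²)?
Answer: 2*√1085 ≈ 65.879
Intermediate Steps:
m(j) = 1
√(P + m(1/(5 + 15))²) = √(4339 + 1²) = √(4339 + 1) = √4340 = 2*√1085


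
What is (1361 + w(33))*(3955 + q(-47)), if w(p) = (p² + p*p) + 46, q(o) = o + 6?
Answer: 14031690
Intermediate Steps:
q(o) = 6 + o
w(p) = 46 + 2*p² (w(p) = (p² + p²) + 46 = 2*p² + 46 = 46 + 2*p²)
(1361 + w(33))*(3955 + q(-47)) = (1361 + (46 + 2*33²))*(3955 + (6 - 47)) = (1361 + (46 + 2*1089))*(3955 - 41) = (1361 + (46 + 2178))*3914 = (1361 + 2224)*3914 = 3585*3914 = 14031690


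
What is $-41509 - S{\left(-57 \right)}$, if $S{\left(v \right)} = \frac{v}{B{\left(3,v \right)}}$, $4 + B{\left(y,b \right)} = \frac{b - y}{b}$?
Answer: $- \frac{2325587}{56} \approx -41528.0$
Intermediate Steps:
$B{\left(y,b \right)} = -4 + \frac{b - y}{b}$
$S{\left(v \right)} = \frac{v}{-3 - \frac{3}{v}}$
$-41509 - S{\left(-57 \right)} = -41509 - - \frac{\left(-57\right)^{2}}{3 + 3 \left(-57\right)} = -41509 - \left(-1\right) 3249 \frac{1}{3 - 171} = -41509 - \left(-1\right) 3249 \frac{1}{-168} = -41509 - \left(-1\right) 3249 \left(- \frac{1}{168}\right) = -41509 - \frac{1083}{56} = - \frac{2325587}{56}$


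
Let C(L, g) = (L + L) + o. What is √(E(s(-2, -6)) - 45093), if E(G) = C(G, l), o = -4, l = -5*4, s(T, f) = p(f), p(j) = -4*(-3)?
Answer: I*√45073 ≈ 212.3*I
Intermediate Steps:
p(j) = 12
s(T, f) = 12
l = -20
C(L, g) = -4 + 2*L (C(L, g) = (L + L) - 4 = 2*L - 4 = -4 + 2*L)
E(G) = -4 + 2*G
√(E(s(-2, -6)) - 45093) = √((-4 + 2*12) - 45093) = √((-4 + 24) - 45093) = √(20 - 45093) = √(-45073) = I*√45073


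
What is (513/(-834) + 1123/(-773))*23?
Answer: -10220671/214894 ≈ -47.561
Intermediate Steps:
(513/(-834) + 1123/(-773))*23 = (513*(-1/834) + 1123*(-1/773))*23 = (-171/278 - 1123/773)*23 = -444377/214894*23 = -10220671/214894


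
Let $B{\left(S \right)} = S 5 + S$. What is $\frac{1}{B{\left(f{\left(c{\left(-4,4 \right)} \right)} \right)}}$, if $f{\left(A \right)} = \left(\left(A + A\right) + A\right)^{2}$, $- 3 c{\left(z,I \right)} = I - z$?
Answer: $\frac{1}{384} \approx 0.0026042$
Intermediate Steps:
$c{\left(z,I \right)} = - \frac{I}{3} + \frac{z}{3}$ ($c{\left(z,I \right)} = - \frac{I - z}{3} = - \frac{I}{3} + \frac{z}{3}$)
$f{\left(A \right)} = 9 A^{2}$ ($f{\left(A \right)} = \left(2 A + A\right)^{2} = \left(3 A\right)^{2} = 9 A^{2}$)
$B{\left(S \right)} = 6 S$ ($B{\left(S \right)} = 5 S + S = 6 S$)
$\frac{1}{B{\left(f{\left(c{\left(-4,4 \right)} \right)} \right)}} = \frac{1}{6 \cdot 9 \left(\left(- \frac{1}{3}\right) 4 + \frac{1}{3} \left(-4\right)\right)^{2}} = \frac{1}{6 \cdot 9 \left(- \frac{4}{3} - \frac{4}{3}\right)^{2}} = \frac{1}{6 \cdot 9 \left(- \frac{8}{3}\right)^{2}} = \frac{1}{6 \cdot 9 \cdot \frac{64}{9}} = \frac{1}{6 \cdot 64} = \frac{1}{384}$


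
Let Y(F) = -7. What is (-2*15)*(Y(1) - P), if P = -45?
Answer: -1140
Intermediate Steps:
(-2*15)*(Y(1) - P) = (-2*15)*(-7 - 1*(-45)) = -30*(-7 + 45) = -30*38 = -1140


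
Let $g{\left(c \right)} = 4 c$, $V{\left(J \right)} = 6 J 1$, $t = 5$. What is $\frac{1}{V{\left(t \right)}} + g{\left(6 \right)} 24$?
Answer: $\frac{17281}{30} \approx 576.03$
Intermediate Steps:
$V{\left(J \right)} = 6 J$
$\frac{1}{V{\left(t \right)}} + g{\left(6 \right)} 24 = \frac{1}{6 \cdot 5} + 4 \cdot 6 \cdot 24 = \frac{1}{30} + 24 \cdot 24 = \frac{1}{30} + 576 = \frac{17281}{30}$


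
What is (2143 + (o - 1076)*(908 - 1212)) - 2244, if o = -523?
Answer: 485995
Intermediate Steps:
(2143 + (o - 1076)*(908 - 1212)) - 2244 = (2143 + (-523 - 1076)*(908 - 1212)) - 2244 = (2143 - 1599*(-304)) - 2244 = (2143 + 486096) - 2244 = 488239 - 2244 = 485995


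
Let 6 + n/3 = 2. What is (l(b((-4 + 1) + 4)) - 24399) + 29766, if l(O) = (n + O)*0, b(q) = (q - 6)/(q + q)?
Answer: 5367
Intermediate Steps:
n = -12 (n = -18 + 3*2 = -18 + 6 = -12)
b(q) = (-6 + q)/(2*q) (b(q) = (-6 + q)/((2*q)) = (-6 + q)*(1/(2*q)) = (-6 + q)/(2*q))
l(O) = 0 (l(O) = (-12 + O)*0 = 0)
(l(b((-4 + 1) + 4)) - 24399) + 29766 = (0 - 24399) + 29766 = -24399 + 29766 = 5367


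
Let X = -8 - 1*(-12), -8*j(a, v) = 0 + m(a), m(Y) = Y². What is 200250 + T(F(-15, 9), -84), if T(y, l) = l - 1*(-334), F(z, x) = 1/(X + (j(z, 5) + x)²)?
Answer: 200500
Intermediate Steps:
j(a, v) = -a²/8 (j(a, v) = -(0 + a²)/8 = -a²/8)
X = 4 (X = -8 + 12 = 4)
F(z, x) = 1/(4 + (x - z²/8)²) (F(z, x) = 1/(4 + (-z²/8 + x)²) = 1/(4 + (x - z²/8)²))
T(y, l) = 334 + l (T(y, l) = l + 334 = 334 + l)
200250 + T(F(-15, 9), -84) = 200250 + (334 - 84) = 200250 + 250 = 200500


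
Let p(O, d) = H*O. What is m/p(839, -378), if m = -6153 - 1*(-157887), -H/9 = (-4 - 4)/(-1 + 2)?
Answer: 25289/10068 ≈ 2.5118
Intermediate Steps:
H = 72 (H = -9*(-4 - 4)/(-1 + 2) = -(-72)/1 = -(-72) = -9*(-8) = 72)
p(O, d) = 72*O
m = 151734 (m = -6153 + 157887 = 151734)
m/p(839, -378) = 151734/((72*839)) = 151734/60408 = 151734*(1/60408) = 25289/10068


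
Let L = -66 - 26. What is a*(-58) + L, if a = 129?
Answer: -7574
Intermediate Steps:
L = -92
a*(-58) + L = 129*(-58) - 92 = -7482 - 92 = -7574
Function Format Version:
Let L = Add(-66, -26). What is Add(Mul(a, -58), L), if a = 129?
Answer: -7574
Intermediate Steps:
L = -92
Add(Mul(a, -58), L) = Add(Mul(129, -58), -92) = Add(-7482, -92) = -7574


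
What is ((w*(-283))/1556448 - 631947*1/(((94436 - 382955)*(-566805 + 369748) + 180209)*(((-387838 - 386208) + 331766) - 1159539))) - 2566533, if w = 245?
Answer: -45474987814575292002108861607/17718450152510217864288 ≈ -2.5665e+6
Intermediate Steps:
((w*(-283))/1556448 - 631947*1/(((94436 - 382955)*(-566805 + 369748) + 180209)*(((-387838 - 386208) + 331766) - 1159539))) - 2566533 = ((245*(-283))/1556448 - 631947*1/(((94436 - 382955)*(-566805 + 369748) + 180209)*(((-387838 - 386208) + 331766) - 1159539))) - 2566533 = (-69335*1/1556448 - 631947*1/((-288519*(-197057) + 180209)*((-774046 + 331766) - 1159539))) - 2566533 = (-69335/1556448 - 631947*1/((-442280 - 1159539)*(56854688583 + 180209))) - 2566533 = (-69335/1556448 - 631947/(56854868792*(-1601819))) - 2566533 = (-69335/1556448 - 631947/(-91071209073532648)) - 2566533 = (-69335/1556448 - 631947*(-1/91071209073532648)) - 2566533 = (-69335/1556448 + 631947/91071209073532648) - 2566533 = -789302785016224188103/17718450152510217864288 - 2566533 = -45474987814575292002108861607/17718450152510217864288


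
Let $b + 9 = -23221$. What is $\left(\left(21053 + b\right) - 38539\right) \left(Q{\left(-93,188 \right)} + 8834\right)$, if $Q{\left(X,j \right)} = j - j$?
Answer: $-359685144$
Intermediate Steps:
$b = -23230$ ($b = -9 - 23221 = -23230$)
$Q{\left(X,j \right)} = 0$
$\left(\left(21053 + b\right) - 38539\right) \left(Q{\left(-93,188 \right)} + 8834\right) = \left(\left(21053 - 23230\right) - 38539\right) \left(0 + 8834\right) = \left(-2177 - 38539\right) 8834 = \left(-40716\right) 8834 = -359685144$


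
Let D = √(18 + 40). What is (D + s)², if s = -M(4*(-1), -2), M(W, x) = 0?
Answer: 58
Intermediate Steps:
D = √58 ≈ 7.6158
s = 0 (s = -1*0 = 0)
(D + s)² = (√58 + 0)² = (√58)² = 58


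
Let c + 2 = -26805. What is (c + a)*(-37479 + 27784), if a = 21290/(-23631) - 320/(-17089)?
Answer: 104956434794793085/403830159 ≈ 2.5990e+8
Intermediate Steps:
c = -26807 (c = -2 - 26805 = -26807)
a = -356262890/403830159 (a = 21290*(-1/23631) - 320*(-1/17089) = -21290/23631 + 320/17089 = -356262890/403830159 ≈ -0.88221)
(c + a)*(-37479 + 27784) = (-26807 - 356262890/403830159)*(-37479 + 27784) = -10825831335203/403830159*(-9695) = 104956434794793085/403830159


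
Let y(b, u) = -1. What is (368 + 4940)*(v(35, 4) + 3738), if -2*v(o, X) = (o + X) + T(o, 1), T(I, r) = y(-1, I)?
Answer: 19740452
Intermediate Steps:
T(I, r) = -1
v(o, X) = ½ - X/2 - o/2 (v(o, X) = -((o + X) - 1)/2 = -((X + o) - 1)/2 = -(-1 + X + o)/2 = ½ - X/2 - o/2)
(368 + 4940)*(v(35, 4) + 3738) = (368 + 4940)*((½ - ½*4 - ½*35) + 3738) = 5308*((½ - 2 - 35/2) + 3738) = 5308*(-19 + 3738) = 5308*3719 = 19740452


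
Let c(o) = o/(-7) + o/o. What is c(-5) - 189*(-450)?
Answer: 595362/7 ≈ 85052.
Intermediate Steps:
c(o) = 1 - o/7 (c(o) = o*(-⅐) + 1 = -o/7 + 1 = 1 - o/7)
c(-5) - 189*(-450) = (1 - ⅐*(-5)) - 189*(-450) = (1 + 5/7) + 85050 = 12/7 + 85050 = 595362/7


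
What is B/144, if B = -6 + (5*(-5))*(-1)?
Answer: 19/144 ≈ 0.13194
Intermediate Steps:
B = 19 (B = -6 - 25*(-1) = -6 + 25 = 19)
B/144 = 19/144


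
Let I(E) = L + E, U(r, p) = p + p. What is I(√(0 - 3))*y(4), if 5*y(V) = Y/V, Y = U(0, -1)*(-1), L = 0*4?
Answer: I*√3/10 ≈ 0.17321*I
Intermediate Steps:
L = 0
U(r, p) = 2*p
Y = 2 (Y = (2*(-1))*(-1) = -2*(-1) = 2)
y(V) = 2/(5*V) (y(V) = (2/V)/5 = 2/(5*V))
I(E) = E (I(E) = 0 + E = E)
I(√(0 - 3))*y(4) = √(0 - 3)*((⅖)/4) = √(-3)*((⅖)*(¼)) = (I*√3)*(⅒) = I*√3/10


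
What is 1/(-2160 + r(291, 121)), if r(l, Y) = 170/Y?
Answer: -121/261190 ≈ -0.00046326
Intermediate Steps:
1/(-2160 + r(291, 121)) = 1/(-2160 + 170/121) = 1/(-261190/121) = -121/261190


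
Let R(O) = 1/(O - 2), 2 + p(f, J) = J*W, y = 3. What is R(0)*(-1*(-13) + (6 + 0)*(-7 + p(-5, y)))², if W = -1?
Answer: -3481/2 ≈ -1740.5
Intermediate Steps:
p(f, J) = -2 - J (p(f, J) = -2 + J*(-1) = -2 - J)
R(O) = 1/(-2 + O)
R(0)*(-1*(-13) + (6 + 0)*(-7 + p(-5, y)))² = (-1*(-13) + (6 + 0)*(-7 + (-2 - 1*3)))²/(-2 + 0) = (13 + 6*(-7 + (-2 - 3)))²/(-2) = -(13 + 6*(-7 - 5))²/2 = -(13 + 6*(-12))²/2 = -(13 - 72)²/2 = -½*(-59)² = -½*3481 = -3481/2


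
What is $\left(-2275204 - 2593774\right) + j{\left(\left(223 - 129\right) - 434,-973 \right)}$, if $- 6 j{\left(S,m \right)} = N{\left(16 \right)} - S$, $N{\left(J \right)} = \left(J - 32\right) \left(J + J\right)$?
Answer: $- \frac{14606848}{3} \approx -4.869 \cdot 10^{6}$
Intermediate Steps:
$N{\left(J \right)} = 2 J \left(-32 + J\right)$ ($N{\left(J \right)} = \left(-32 + J\right) 2 J = 2 J \left(-32 + J\right)$)
$j{\left(S,m \right)} = \frac{256}{3} + \frac{S}{6}$ ($j{\left(S,m \right)} = - \frac{2 \cdot 16 \left(-32 + 16\right) - S}{6} = - \frac{2 \cdot 16 \left(-16\right) - S}{6} = - \frac{-512 - S}{6} = \frac{256}{3} + \frac{S}{6}$)
$\left(-2275204 - 2593774\right) + j{\left(\left(223 - 129\right) - 434,-973 \right)} = \left(-2275204 - 2593774\right) + \left(\frac{256}{3} + \frac{\left(223 - 129\right) - 434}{6}\right) = -4868978 + \left(\frac{256}{3} + \frac{94 - 434}{6}\right) = -4868978 + \left(\frac{256}{3} + \frac{1}{6} \left(-340\right)\right) = -4868978 + \left(\frac{256}{3} - \frac{170}{3}\right) = -4868978 + \frac{86}{3} = - \frac{14606848}{3}$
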